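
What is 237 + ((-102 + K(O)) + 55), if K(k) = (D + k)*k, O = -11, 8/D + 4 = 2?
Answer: 355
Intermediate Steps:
D = -4 (D = 8/(-4 + 2) = 8/(-2) = 8*(-1/2) = -4)
K(k) = k*(-4 + k) (K(k) = (-4 + k)*k = k*(-4 + k))
237 + ((-102 + K(O)) + 55) = 237 + ((-102 - 11*(-4 - 11)) + 55) = 237 + ((-102 - 11*(-15)) + 55) = 237 + ((-102 + 165) + 55) = 237 + (63 + 55) = 237 + 118 = 355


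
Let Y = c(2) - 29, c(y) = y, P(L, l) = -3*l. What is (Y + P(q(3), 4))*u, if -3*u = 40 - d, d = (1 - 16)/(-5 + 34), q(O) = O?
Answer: 15275/29 ≈ 526.72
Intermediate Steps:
d = -15/29 ≈ -0.51724
Y = -27 (Y = 2 - 29 = -27)
u = -1175/87 (u = -(40 - 1*(-15/29))/3 = -(40 + 15/29)/3 = -⅓*1175/29 = -1175/87 ≈ -13.506)
(Y + P(q(3), 4))*u = (-27 - 3*4)*(-1175/87) = (-27 - 12)*(-1175/87) = -39*(-1175/87) = 15275/29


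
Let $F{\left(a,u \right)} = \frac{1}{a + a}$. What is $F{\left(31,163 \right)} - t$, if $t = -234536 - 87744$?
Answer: $\frac{19981361}{62} \approx 3.2228 \cdot 10^{5}$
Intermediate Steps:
$F{\left(a,u \right)} = \frac{1}{2 a}$
$t = -322280$ ($t = -234536 - 87744 = -322280$)
$F{\left(31,163 \right)} - t = \frac{1}{2 \cdot 31} - -322280 = \frac{1}{2} \cdot \frac{1}{31} + 322280 = \frac{1}{62} + 322280 = \frac{19981361}{62}$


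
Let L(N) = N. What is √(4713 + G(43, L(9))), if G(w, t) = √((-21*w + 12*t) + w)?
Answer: √(4713 + 4*I*√47) ≈ 68.652 + 0.1997*I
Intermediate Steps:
G(w, t) = √(-20*w + 12*t)
√(4713 + G(43, L(9))) = √(4713 + 2*√(-5*43 + 3*9)) = √(4713 + 2*√(-215 + 27)) = √(4713 + 2*√(-188)) = √(4713 + 2*(2*I*√47)) = √(4713 + 4*I*√47)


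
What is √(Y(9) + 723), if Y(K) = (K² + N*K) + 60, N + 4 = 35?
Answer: 3*√127 ≈ 33.808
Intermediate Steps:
N = 31 (N = -4 + 35 = 31)
Y(K) = 60 + K² + 31*K (Y(K) = (K² + 31*K) + 60 = 60 + K² + 31*K)
√(Y(9) + 723) = √((60 + 9² + 31*9) + 723) = √((60 + 81 + 279) + 723) = √(420 + 723) = √1143 = 3*√127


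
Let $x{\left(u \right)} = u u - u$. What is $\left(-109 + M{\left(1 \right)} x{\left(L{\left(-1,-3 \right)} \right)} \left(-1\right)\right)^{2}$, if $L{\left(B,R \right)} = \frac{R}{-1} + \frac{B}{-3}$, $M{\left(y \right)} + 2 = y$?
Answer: $\frac{829921}{81} \approx 10246.0$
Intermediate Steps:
$M{\left(y \right)} = -2 + y$
$L{\left(B,R \right)} = - R - \frac{B}{3}$ ($L{\left(B,R \right)} = R \left(-1\right) + B \left(- \frac{1}{3}\right) = - R - \frac{B}{3}$)
$x{\left(u \right)} = u^{2} - u$
$\left(-109 + M{\left(1 \right)} x{\left(L{\left(-1,-3 \right)} \right)} \left(-1\right)\right)^{2} = \left(-109 + \left(-2 + 1\right) \left(\left(-1\right) \left(-3\right) - - \frac{1}{3}\right) \left(-1 - - \frac{10}{3}\right) \left(-1\right)\right)^{2} = \left(-109 + - \left(3 + \frac{1}{3}\right) \left(-1 + \left(3 + \frac{1}{3}\right)\right) \left(-1\right)\right)^{2} = \left(-109 + - \frac{10 \left(-1 + \frac{10}{3}\right)}{3} \left(-1\right)\right)^{2} = \left(-109 + - \frac{10 \cdot 7}{3 \cdot 3} \left(-1\right)\right)^{2} = \left(-109 + \left(-1\right) \frac{70}{9} \left(-1\right)\right)^{2} = \left(-109 - - \frac{70}{9}\right)^{2} = \left(-109 + \frac{70}{9}\right)^{2} = \left(- \frac{911}{9}\right)^{2} = \frac{829921}{81}$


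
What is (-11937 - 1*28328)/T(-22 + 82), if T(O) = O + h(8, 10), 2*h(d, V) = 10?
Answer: -8053/13 ≈ -619.46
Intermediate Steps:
h(d, V) = 5 (h(d, V) = (1/2)*10 = 5)
T(O) = 5 + O (T(O) = O + 5 = 5 + O)
(-11937 - 1*28328)/T(-22 + 82) = (-11937 - 1*28328)/(5 + (-22 + 82)) = (-11937 - 28328)/(5 + 60) = -40265/65 = -40265*1/65 = -8053/13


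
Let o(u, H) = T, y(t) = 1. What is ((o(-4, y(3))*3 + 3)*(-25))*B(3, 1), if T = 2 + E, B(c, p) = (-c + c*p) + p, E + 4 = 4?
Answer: -225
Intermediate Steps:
E = 0 (E = -4 + 4 = 0)
B(c, p) = p - c + c*p
T = 2 (T = 2 + 0 = 2)
o(u, H) = 2
((o(-4, y(3))*3 + 3)*(-25))*B(3, 1) = ((2*3 + 3)*(-25))*(1 - 1*3 + 3*1) = ((6 + 3)*(-25))*(1 - 3 + 3) = (9*(-25))*1 = -225*1 = -225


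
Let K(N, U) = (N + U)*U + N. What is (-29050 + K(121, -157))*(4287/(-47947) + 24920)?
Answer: -27812173200981/47947 ≈ -5.8006e+8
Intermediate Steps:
K(N, U) = N + U*(N + U) (K(N, U) = U*(N + U) + N = N + U*(N + U))
(-29050 + K(121, -157))*(4287/(-47947) + 24920) = (-29050 + (121 + (-157)² + 121*(-157)))*(4287/(-47947) + 24920) = (-29050 + (121 + 24649 - 18997))*(4287*(-1/47947) + 24920) = (-29050 + 5773)*(-4287/47947 + 24920) = -23277*1194834953/47947 = -27812173200981/47947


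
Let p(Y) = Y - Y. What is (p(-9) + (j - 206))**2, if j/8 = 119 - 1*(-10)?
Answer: 682276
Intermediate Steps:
p(Y) = 0
j = 1032 (j = 8*(119 - 1*(-10)) = 8*(119 + 10) = 8*129 = 1032)
(p(-9) + (j - 206))**2 = (0 + (1032 - 206))**2 = (0 + 826)**2 = 826**2 = 682276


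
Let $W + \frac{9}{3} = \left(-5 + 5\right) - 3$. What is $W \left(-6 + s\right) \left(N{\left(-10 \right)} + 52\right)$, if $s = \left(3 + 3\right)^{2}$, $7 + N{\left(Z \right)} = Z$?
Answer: $-6300$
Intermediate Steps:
$W = -6$ ($W = -3 + \left(\left(-5 + 5\right) - 3\right) = -3 + \left(0 - 3\right) = -3 - 3 = -6$)
$N{\left(Z \right)} = -7 + Z$
$s = 36$ ($s = 6^{2} = 36$)
$W \left(-6 + s\right) \left(N{\left(-10 \right)} + 52\right) = - 6 \left(-6 + 36\right) \left(\left(-7 - 10\right) + 52\right) = \left(-6\right) 30 \left(-17 + 52\right) = \left(-180\right) 35 = -6300$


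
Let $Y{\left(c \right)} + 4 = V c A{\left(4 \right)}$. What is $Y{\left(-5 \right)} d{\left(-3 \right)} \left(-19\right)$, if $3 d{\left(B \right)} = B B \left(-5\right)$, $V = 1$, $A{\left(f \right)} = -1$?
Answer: $285$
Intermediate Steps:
$Y{\left(c \right)} = -4 - c$ ($Y{\left(c \right)} = -4 + 1 c \left(-1\right) = -4 + c \left(-1\right) = -4 - c$)
$d{\left(B \right)} = - \frac{5 B^{2}}{3}$ ($d{\left(B \right)} = \frac{B B \left(-5\right)}{3} = \frac{B^{2} \left(-5\right)}{3} = \frac{\left(-5\right) B^{2}}{3} = - \frac{5 B^{2}}{3}$)
$Y{\left(-5 \right)} d{\left(-3 \right)} \left(-19\right) = \left(-4 - -5\right) \left(- \frac{5 \left(-3\right)^{2}}{3}\right) \left(-19\right) = \left(-4 + 5\right) \left(\left(- \frac{5}{3}\right) 9\right) \left(-19\right) = 1 \left(-15\right) \left(-19\right) = \left(-15\right) \left(-19\right) = 285$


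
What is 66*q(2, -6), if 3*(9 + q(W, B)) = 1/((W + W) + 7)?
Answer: -592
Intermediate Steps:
q(W, B) = -9 + 1/(3*(7 + 2*W)) (q(W, B) = -9 + 1/(3*((W + W) + 7)) = -9 + 1/(3*(2*W + 7)) = -9 + 1/(3*(7 + 2*W)))
66*q(2, -6) = 66*(2*(-94 - 27*2)/(3*(7 + 2*2))) = 66*(2*(-94 - 54)/(3*(7 + 4))) = 66*((⅔)*(-148)/11) = 66*((⅔)*(1/11)*(-148)) = 66*(-296/33) = -592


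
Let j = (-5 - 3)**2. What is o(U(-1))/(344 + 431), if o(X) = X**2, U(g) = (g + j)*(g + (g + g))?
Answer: 35721/775 ≈ 46.092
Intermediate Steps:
j = 64 (j = (-8)**2 = 64)
U(g) = 3*g*(64 + g) (U(g) = (g + 64)*(g + (g + g)) = (64 + g)*(g + 2*g) = (64 + g)*(3*g) = 3*g*(64 + g))
o(U(-1))/(344 + 431) = (3*(-1)*(64 - 1))**2/(344 + 431) = (3*(-1)*63)**2/775 = (1/775)*(-189)**2 = (1/775)*35721 = 35721/775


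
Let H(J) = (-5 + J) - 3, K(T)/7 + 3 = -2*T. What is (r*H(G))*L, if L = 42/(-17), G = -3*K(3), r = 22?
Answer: -167244/17 ≈ -9837.9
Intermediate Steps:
K(T) = -21 - 14*T (K(T) = -21 + 7*(-2*T) = -21 - 14*T)
G = 189 (G = -3*(-21 - 14*3) = -3*(-21 - 42) = -3*(-63) = 189)
L = -42/17 (L = 42*(-1/17) = -42/17 ≈ -2.4706)
H(J) = -8 + J
(r*H(G))*L = (22*(-8 + 189))*(-42/17) = (22*181)*(-42/17) = 3982*(-42/17) = -167244/17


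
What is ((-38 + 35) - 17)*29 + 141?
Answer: -439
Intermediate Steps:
((-38 + 35) - 17)*29 + 141 = (-3 - 17)*29 + 141 = -20*29 + 141 = -580 + 141 = -439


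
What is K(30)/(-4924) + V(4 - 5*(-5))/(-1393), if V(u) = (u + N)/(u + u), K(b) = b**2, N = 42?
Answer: -18266051/99457414 ≈ -0.18366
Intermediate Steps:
V(u) = (42 + u)/(2*u) (V(u) = (u + 42)/(u + u) = (42 + u)/((2*u)) = (42 + u)*(1/(2*u)) = (42 + u)/(2*u))
K(30)/(-4924) + V(4 - 5*(-5))/(-1393) = 30**2/(-4924) + ((42 + (4 - 5*(-5)))/(2*(4 - 5*(-5))))/(-1393) = 900*(-1/4924) + ((42 + (4 + 25))/(2*(4 + 25)))*(-1/1393) = -225/1231 + ((1/2)*(42 + 29)/29)*(-1/1393) = -225/1231 + ((1/2)*(1/29)*71)*(-1/1393) = -225/1231 + (71/58)*(-1/1393) = -225/1231 - 71/80794 = -18266051/99457414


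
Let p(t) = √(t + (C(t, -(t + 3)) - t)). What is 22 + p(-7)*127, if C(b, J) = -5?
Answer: 22 + 127*I*√5 ≈ 22.0 + 283.98*I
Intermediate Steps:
p(t) = I*√5 (p(t) = √(t + (-5 - t)) = √(-5) = I*√5)
22 + p(-7)*127 = 22 + (I*√5)*127 = 22 + 127*I*√5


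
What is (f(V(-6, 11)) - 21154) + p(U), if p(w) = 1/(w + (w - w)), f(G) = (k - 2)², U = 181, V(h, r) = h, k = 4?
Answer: -3828149/181 ≈ -21150.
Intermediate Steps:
f(G) = 4 (f(G) = (4 - 2)² = 2² = 4)
p(w) = 1/w (p(w) = 1/(w + 0) = 1/w)
(f(V(-6, 11)) - 21154) + p(U) = (4 - 21154) + 1/181 = -21150 + 1/181 = -3828149/181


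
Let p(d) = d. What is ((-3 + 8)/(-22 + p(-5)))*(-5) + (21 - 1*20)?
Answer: 52/27 ≈ 1.9259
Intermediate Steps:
((-3 + 8)/(-22 + p(-5)))*(-5) + (21 - 1*20) = ((-3 + 8)/(-22 - 5))*(-5) + (21 - 1*20) = (5/(-27))*(-5) + (21 - 20) = (5*(-1/27))*(-5) + 1 = -5/27*(-5) + 1 = 25/27 + 1 = 52/27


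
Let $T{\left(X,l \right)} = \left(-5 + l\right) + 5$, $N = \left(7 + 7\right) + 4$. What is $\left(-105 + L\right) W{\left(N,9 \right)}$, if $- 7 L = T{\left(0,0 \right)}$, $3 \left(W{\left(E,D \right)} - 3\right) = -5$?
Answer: $-140$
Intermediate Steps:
$N = 18$ ($N = 14 + 4 = 18$)
$W{\left(E,D \right)} = \frac{4}{3}$ ($W{\left(E,D \right)} = 3 + \frac{1}{3} \left(-5\right) = 3 - \frac{5}{3} = \frac{4}{3}$)
$T{\left(X,l \right)} = l$
$L = 0$ ($L = \left(- \frac{1}{7}\right) 0 = 0$)
$\left(-105 + L\right) W{\left(N,9 \right)} = \left(-105 + 0\right) \frac{4}{3} = \left(-105\right) \frac{4}{3} = -140$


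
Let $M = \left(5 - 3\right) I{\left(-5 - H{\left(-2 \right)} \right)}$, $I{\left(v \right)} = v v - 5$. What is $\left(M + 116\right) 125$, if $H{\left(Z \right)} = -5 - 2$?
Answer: $14250$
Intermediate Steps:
$H{\left(Z \right)} = -7$ ($H{\left(Z \right)} = -5 - 2 = -7$)
$I{\left(v \right)} = -5 + v^{2}$ ($I{\left(v \right)} = v^{2} - 5 = -5 + v^{2}$)
$M = -2$ ($M = \left(5 - 3\right) \left(-5 + \left(-5 - -7\right)^{2}\right) = 2 \left(-5 + \left(-5 + 7\right)^{2}\right) = 2 \left(-5 + 2^{2}\right) = 2 \left(-5 + 4\right) = 2 \left(-1\right) = -2$)
$\left(M + 116\right) 125 = \left(-2 + 116\right) 125 = 114 \cdot 125 = 14250$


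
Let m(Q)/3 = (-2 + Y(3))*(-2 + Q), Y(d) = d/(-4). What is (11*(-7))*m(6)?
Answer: 2541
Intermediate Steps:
Y(d) = -d/4 (Y(d) = d*(-¼) = -d/4)
m(Q) = 33/2 - 33*Q/4 (m(Q) = 3*((-2 - ¼*3)*(-2 + Q)) = 3*((-2 - ¾)*(-2 + Q)) = 3*(-11*(-2 + Q)/4) = 3*(11/2 - 11*Q/4) = 33/2 - 33*Q/4)
(11*(-7))*m(6) = (11*(-7))*(33/2 - 33/4*6) = -77*(33/2 - 99/2) = -77*(-33) = 2541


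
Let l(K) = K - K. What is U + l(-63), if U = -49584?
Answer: -49584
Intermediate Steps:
l(K) = 0
U + l(-63) = -49584 + 0 = -49584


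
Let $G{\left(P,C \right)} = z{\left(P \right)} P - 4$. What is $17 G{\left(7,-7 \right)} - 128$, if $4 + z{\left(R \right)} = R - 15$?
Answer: $-1624$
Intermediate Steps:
$z{\left(R \right)} = -19 + R$ ($z{\left(R \right)} = -4 + \left(R - 15\right) = -4 + \left(-15 + R\right) = -19 + R$)
$G{\left(P,C \right)} = -4 + P \left(-19 + P\right)$ ($G{\left(P,C \right)} = \left(-19 + P\right) P - 4 = P \left(-19 + P\right) - 4 = -4 + P \left(-19 + P\right)$)
$17 G{\left(7,-7 \right)} - 128 = 17 \left(-4 + 7 \left(-19 + 7\right)\right) - 128 = 17 \left(-4 + 7 \left(-12\right)\right) - 128 = 17 \left(-4 - 84\right) - 128 = 17 \left(-88\right) - 128 = -1496 - 128 = -1624$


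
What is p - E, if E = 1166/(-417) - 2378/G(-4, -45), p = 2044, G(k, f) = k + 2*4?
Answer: 2202841/834 ≈ 2641.3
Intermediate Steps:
G(k, f) = 8 + k (G(k, f) = k + 8 = 8 + k)
E = -498145/834 (E = 1166/(-417) - 2378/(8 - 4) = 1166*(-1/417) - 2378/4 = -1166/417 - 2378*1/4 = -1166/417 - 1189/2 = -498145/834 ≈ -597.30)
p - E = 2044 - 1*(-498145/834) = 2044 + 498145/834 = 2202841/834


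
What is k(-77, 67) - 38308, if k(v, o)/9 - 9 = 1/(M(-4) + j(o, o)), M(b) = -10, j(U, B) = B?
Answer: -726310/19 ≈ -38227.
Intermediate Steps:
k(v, o) = 81 + 9/(-10 + o)
k(-77, 67) - 38308 = 9*(-89 + 9*67)/(-10 + 67) - 38308 = 9*(-89 + 603)/57 - 38308 = 9*(1/57)*514 - 38308 = 1542/19 - 38308 = -726310/19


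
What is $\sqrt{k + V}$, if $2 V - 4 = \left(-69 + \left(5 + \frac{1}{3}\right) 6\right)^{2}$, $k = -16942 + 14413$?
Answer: $\frac{i \sqrt{7370}}{2} \approx 42.924 i$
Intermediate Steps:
$k = -2529$
$V = \frac{1373}{2}$ ($V = 2 + \frac{\left(-69 + \left(5 + \frac{1}{3}\right) 6\right)^{2}}{2} = 2 + \frac{\left(-69 + \frac{16}{3} \cdot 6\right)^{2}}{2} = 2 + \frac{\left(-69 + 32\right)^{2}}{2} = 2 + \frac{\left(-37\right)^{2}}{2} = 2 + \frac{1}{2} \cdot 1369 = 2 + \frac{1369}{2} = \frac{1373}{2} \approx 686.5$)
$\sqrt{k + V} = \sqrt{-2529 + \frac{1373}{2}} = \sqrt{- \frac{3685}{2}} = \frac{i \sqrt{7370}}{2}$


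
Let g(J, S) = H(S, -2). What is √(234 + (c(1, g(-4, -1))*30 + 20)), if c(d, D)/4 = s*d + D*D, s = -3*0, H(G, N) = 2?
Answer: √734 ≈ 27.092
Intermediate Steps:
s = 0
g(J, S) = 2
c(d, D) = 4*D² (c(d, D) = 4*(0*d + D*D) = 4*(0 + D²) = 4*D²)
√(234 + (c(1, g(-4, -1))*30 + 20)) = √(234 + ((4*2²)*30 + 20)) = √(234 + ((4*4)*30 + 20)) = √(234 + (16*30 + 20)) = √(234 + (480 + 20)) = √(234 + 500) = √734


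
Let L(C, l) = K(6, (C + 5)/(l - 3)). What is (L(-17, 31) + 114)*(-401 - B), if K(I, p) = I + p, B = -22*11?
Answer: -133083/7 ≈ -19012.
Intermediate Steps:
B = -242
L(C, l) = 6 + (5 + C)/(-3 + l) (L(C, l) = 6 + (C + 5)/(l - 3) = 6 + (5 + C)/(-3 + l))
(L(-17, 31) + 114)*(-401 - B) = ((-13 - 17 + 6*31)/(-3 + 31) + 114)*(-401 - 1*(-242)) = ((-13 - 17 + 186)/28 + 114)*(-401 + 242) = ((1/28)*156 + 114)*(-159) = (39/7 + 114)*(-159) = (837/7)*(-159) = -133083/7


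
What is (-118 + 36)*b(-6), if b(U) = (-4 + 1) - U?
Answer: -246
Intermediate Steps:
b(U) = -3 - U
(-118 + 36)*b(-6) = (-118 + 36)*(-3 - 1*(-6)) = -82*(-3 + 6) = -82*3 = -246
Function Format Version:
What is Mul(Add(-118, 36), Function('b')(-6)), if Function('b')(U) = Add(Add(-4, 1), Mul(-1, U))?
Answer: -246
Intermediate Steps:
Function('b')(U) = Add(-3, Mul(-1, U))
Mul(Add(-118, 36), Function('b')(-6)) = Mul(Add(-118, 36), Add(-3, Mul(-1, -6))) = Mul(-82, Add(-3, 6)) = Mul(-82, 3) = -246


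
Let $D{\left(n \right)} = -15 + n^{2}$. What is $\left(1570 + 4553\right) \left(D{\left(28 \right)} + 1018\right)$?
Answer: $10941801$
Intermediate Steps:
$\left(1570 + 4553\right) \left(D{\left(28 \right)} + 1018\right) = \left(1570 + 4553\right) \left(\left(-15 + 28^{2}\right) + 1018\right) = 6123 \left(\left(-15 + 784\right) + 1018\right) = 6123 \left(769 + 1018\right) = 6123 \cdot 1787 = 10941801$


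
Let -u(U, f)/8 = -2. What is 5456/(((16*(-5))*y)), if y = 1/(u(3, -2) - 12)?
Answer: -1364/5 ≈ -272.80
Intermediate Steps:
u(U, f) = 16 (u(U, f) = -8*(-2) = 16)
y = 1/4 (y = 1/(16 - 12) = 1/4 ≈ 0.25000)
5456/(((16*(-5))*y)) = 5456/(((16*(-5))*(1/4))) = 5456/((-80*1/4)) = 5456/(-20) = 5456*(-1/20) = -1364/5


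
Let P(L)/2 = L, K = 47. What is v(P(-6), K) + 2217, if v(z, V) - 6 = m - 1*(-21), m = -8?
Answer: 2236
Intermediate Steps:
P(L) = 2*L
v(z, V) = 19 (v(z, V) = 6 + (-8 - 1*(-21)) = 6 + (-8 + 21) = 6 + 13 = 19)
v(P(-6), K) + 2217 = 19 + 2217 = 2236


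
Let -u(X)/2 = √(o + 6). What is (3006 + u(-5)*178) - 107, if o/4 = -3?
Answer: 2899 - 356*I*√6 ≈ 2899.0 - 872.02*I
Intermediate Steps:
o = -12 (o = 4*(-3) = -12)
u(X) = -2*I*√6 (u(X) = -2*√(-12 + 6) = -2*I*√6)
(3006 + u(-5)*178) - 107 = (3006 - 2*I*√6*178) - 107 = (3006 - 356*I*√6) - 107 = 2899 - 356*I*√6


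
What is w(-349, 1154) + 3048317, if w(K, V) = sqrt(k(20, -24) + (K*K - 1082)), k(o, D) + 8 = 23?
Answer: 3048317 + sqrt(120734) ≈ 3.0487e+6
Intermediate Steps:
k(o, D) = 15 (k(o, D) = -8 + 23 = 15)
w(K, V) = sqrt(-1067 + K**2) (w(K, V) = sqrt(15 + (K*K - 1082)) = sqrt(15 + (K**2 - 1082)) = sqrt(15 + (-1082 + K**2)) = sqrt(-1067 + K**2))
w(-349, 1154) + 3048317 = sqrt(-1067 + (-349)**2) + 3048317 = sqrt(-1067 + 121801) + 3048317 = sqrt(120734) + 3048317 = 3048317 + sqrt(120734)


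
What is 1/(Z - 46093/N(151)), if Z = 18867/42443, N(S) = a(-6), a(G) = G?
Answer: 254658/1956438401 ≈ 0.00013016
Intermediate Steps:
N(S) = -6
Z = 18867/42443 (Z = 18867*(1/42443) = 18867/42443 ≈ 0.44453)
1/(Z - 46093/N(151)) = 1/(18867/42443 - 46093/(-6)) = 1/(18867/42443 - 46093*(-⅙)) = 1/(18867/42443 + 46093/6) = 1/(1956438401/254658) = 254658/1956438401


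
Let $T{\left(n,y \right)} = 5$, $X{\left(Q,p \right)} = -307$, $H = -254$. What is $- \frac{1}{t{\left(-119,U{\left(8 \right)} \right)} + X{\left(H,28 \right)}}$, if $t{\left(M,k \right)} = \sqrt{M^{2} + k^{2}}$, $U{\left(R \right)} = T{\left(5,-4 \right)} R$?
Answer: $\frac{307}{78488} + \frac{\sqrt{15761}}{78488} \approx 0.0055109$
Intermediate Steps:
$U{\left(R \right)} = 5 R$
$- \frac{1}{t{\left(-119,U{\left(8 \right)} \right)} + X{\left(H,28 \right)}} = - \frac{1}{\sqrt{\left(-119\right)^{2} + \left(5 \cdot 8\right)^{2}} - 307} = - \frac{1}{\sqrt{14161 + 40^{2}} - 307} = - \frac{1}{\sqrt{14161 + 1600} - 307} = - \frac{1}{\sqrt{15761} - 307} = - \frac{1}{-307 + \sqrt{15761}}$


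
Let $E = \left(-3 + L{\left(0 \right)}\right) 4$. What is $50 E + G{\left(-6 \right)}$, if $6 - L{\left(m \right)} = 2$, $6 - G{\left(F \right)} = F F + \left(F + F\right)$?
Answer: $182$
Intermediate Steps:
$G{\left(F \right)} = 6 - F^{2} - 2 F$ ($G{\left(F \right)} = 6 - \left(F F + \left(F + F\right)\right) = 6 - \left(F^{2} + 2 F\right) = 6 - F^{2} - 2 F$)
$L{\left(m \right)} = 4$ ($L{\left(m \right)} = 6 - 2 = 4$)
$E = 4$ ($E = \left(-3 + 4\right) 4 = 1 \cdot 4 = 4$)
$50 E + G{\left(-6 \right)} = 50 \cdot 4 - 18 = 200 + \left(6 - 36 + 12\right) = 200 - 18 = 182$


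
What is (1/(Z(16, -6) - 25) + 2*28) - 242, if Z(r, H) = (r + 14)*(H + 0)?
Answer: -38131/205 ≈ -186.00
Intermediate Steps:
Z(r, H) = H*(14 + r) (Z(r, H) = (14 + r)*H = H*(14 + r))
(1/(Z(16, -6) - 25) + 2*28) - 242 = (1/(-6*(14 + 16) - 25) + 2*28) - 242 = (1/(-6*30 - 25) + 56) - 242 = (1/(-180 - 25) + 56) - 242 = (1/(-205) + 56) - 242 = (-1/205 + 56) - 242 = 11479/205 - 242 = -38131/205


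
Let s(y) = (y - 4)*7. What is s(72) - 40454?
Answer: -39978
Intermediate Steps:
s(y) = -28 + 7*y (s(y) = (-4 + y)*7 = -28 + 7*y)
s(72) - 40454 = (-28 + 7*72) - 40454 = (-28 + 504) - 40454 = 476 - 40454 = -39978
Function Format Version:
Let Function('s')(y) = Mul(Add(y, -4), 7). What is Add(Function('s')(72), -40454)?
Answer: -39978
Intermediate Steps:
Function('s')(y) = Add(-28, Mul(7, y)) (Function('s')(y) = Mul(Add(-4, y), 7) = Add(-28, Mul(7, y)))
Add(Function('s')(72), -40454) = Add(Add(-28, Mul(7, 72)), -40454) = Add(Add(-28, 504), -40454) = Add(476, -40454) = -39978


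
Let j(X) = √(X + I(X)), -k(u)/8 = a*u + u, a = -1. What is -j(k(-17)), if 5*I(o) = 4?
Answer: -2*√5/5 ≈ -0.89443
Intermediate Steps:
I(o) = ⅘ (I(o) = (⅕)*4 = ⅘)
k(u) = 0 (k(u) = -8*(-u + u) = -8*0 = 0)
j(X) = √(⅘ + X) (j(X) = √(X + ⅘) = √(⅘ + X))
-j(k(-17)) = -√(20 + 25*0)/5 = -√(20 + 0)/5 = -√20/5 = -2*√5/5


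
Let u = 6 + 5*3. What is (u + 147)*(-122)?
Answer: -20496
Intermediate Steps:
u = 21 (u = 6 + 15 = 21)
(u + 147)*(-122) = (21 + 147)*(-122) = 168*(-122) = -20496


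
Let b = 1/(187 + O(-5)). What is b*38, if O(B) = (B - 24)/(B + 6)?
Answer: 19/79 ≈ 0.24051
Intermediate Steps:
O(B) = (-24 + B)/(6 + B)
b = 1/158 (b = 1/(187 + (-24 - 5)/(6 - 5)) = 1/(187 - 29/1) = 1/(187 + 1*(-29)) = 1/(187 - 29) = 1/158 ≈ 0.0063291)
b*38 = (1/158)*38 = 19/79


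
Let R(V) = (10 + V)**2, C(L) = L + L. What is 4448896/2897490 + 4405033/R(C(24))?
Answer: 6389252576657/4873578180 ≈ 1311.0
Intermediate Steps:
C(L) = 2*L
4448896/2897490 + 4405033/R(C(24)) = 4448896/2897490 + 4405033/((10 + 2*24)**2) = 4448896*(1/2897490) + 4405033/((10 + 48)**2) = 2224448/1448745 + 4405033/(58**2) = 2224448/1448745 + 4405033/3364 = 6389252576657/4873578180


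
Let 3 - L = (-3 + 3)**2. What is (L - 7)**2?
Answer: 16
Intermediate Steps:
L = 3 (L = 3 - (-3 + 3)**2 = 3 - 1*0**2 = 3 - 1*0 = 3 + 0 = 3)
(L - 7)**2 = (3 - 7)**2 = (-4)**2 = 16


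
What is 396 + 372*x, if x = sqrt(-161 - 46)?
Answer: 396 + 1116*I*sqrt(23) ≈ 396.0 + 5352.1*I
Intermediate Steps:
x = 3*I*sqrt(23) (x = sqrt(-207) = 3*I*sqrt(23) ≈ 14.387*I)
396 + 372*x = 396 + 372*(3*I*sqrt(23)) = 396 + 1116*I*sqrt(23)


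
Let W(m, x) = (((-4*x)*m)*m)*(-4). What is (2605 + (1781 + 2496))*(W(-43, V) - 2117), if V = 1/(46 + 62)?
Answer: -114156322/9 ≈ -1.2684e+7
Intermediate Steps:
V = 1/108 ≈ 0.0092593
W(m, x) = 16*x*m² (W(m, x) = ((-4*m*x)*m)*(-4) = -4*x*m²*(-4) = 16*x*m²)
(2605 + (1781 + 2496))*(W(-43, V) - 2117) = (2605 + (1781 + 2496))*(16*(1/108)*(-43)² - 2117) = (2605 + 4277)*(16*(1/108)*1849 - 2117) = 6882*(7396/27 - 2117) = 6882*(-49763/27) = -114156322/9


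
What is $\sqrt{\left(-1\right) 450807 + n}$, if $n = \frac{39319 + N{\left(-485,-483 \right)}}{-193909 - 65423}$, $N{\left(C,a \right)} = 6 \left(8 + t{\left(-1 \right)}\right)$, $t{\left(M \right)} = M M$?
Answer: $\frac{i \sqrt{7579543063015401}}{129666} \approx 671.42 i$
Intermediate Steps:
$t{\left(M \right)} = M^{2}$
$N{\left(C,a \right)} = 54$ ($N{\left(C,a \right)} = 6 \left(8 + \left(-1\right)^{2}\right) = 6 \left(8 + 1\right) = 6 \cdot 9 = 54$)
$n = - \frac{39373}{259332}$ ($n = \frac{39319 + 54}{-193909 - 65423} = \frac{39373}{-259332} = 39373 \left(- \frac{1}{259332}\right) = - \frac{39373}{259332} \approx -0.15182$)
$\sqrt{\left(-1\right) 450807 + n} = \sqrt{\left(-1\right) 450807 - \frac{39373}{259332}} = \sqrt{-450807 - \frac{39373}{259332}} = \sqrt{- \frac{116908720297}{259332}} = \frac{i \sqrt{7579543063015401}}{129666}$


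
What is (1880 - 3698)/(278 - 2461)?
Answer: 1818/2183 ≈ 0.83280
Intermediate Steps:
(1880 - 3698)/(278 - 2461) = -1818/(-2183) = -1818*(-1/2183) = 1818/2183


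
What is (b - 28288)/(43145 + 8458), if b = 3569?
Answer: -24719/51603 ≈ -0.47902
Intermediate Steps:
(b - 28288)/(43145 + 8458) = (3569 - 28288)/(43145 + 8458) = -24719/51603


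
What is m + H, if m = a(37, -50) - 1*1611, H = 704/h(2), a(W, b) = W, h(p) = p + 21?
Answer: -35498/23 ≈ -1543.4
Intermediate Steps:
h(p) = 21 + p
H = 704/23 (H = 704/(21 + 2) = 704/23 ≈ 30.609)
m = -1574 (m = 37 - 1*1611 = 37 - 1611 = -1574)
m + H = -1574 + 704/23 = -35498/23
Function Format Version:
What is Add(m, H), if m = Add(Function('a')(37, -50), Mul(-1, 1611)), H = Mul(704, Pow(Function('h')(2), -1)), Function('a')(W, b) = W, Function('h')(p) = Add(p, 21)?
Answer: Rational(-35498, 23) ≈ -1543.4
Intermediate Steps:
Function('h')(p) = Add(21, p)
H = Rational(704, 23) (H = Mul(704, Pow(Add(21, 2), -1)) = Mul(704, Pow(23, -1)) = Mul(704, Rational(1, 23)) = Rational(704, 23) ≈ 30.609)
m = -1574 (m = Add(37, Mul(-1, 1611)) = Add(37, -1611) = -1574)
Add(m, H) = Add(-1574, Rational(704, 23)) = Rational(-35498, 23)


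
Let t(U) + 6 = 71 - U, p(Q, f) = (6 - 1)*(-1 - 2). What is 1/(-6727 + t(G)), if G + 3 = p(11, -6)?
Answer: -1/6644 ≈ -0.00015051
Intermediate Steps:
p(Q, f) = -15 (p(Q, f) = 5*(-3) = -15)
G = -18 (G = -3 - 15 = -18)
t(U) = 65 - U (t(U) = -6 + (71 - U) = 65 - U)
1/(-6727 + t(G)) = 1/(-6727 + (65 - 1*(-18))) = 1/(-6727 + (65 + 18)) = 1/(-6727 + 83) = 1/(-6644) = -1/6644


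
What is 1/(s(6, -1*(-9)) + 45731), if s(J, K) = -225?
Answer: 1/45506 ≈ 2.1975e-5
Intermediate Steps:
1/(s(6, -1*(-9)) + 45731) = 1/(-225 + 45731) = 1/45506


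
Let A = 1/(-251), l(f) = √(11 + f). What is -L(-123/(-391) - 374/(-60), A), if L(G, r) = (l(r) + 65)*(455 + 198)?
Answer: -42445 - 1306*√173190/251 ≈ -44610.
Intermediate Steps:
A = -1/251 ≈ -0.0039841
L(G, r) = 42445 + 653*√(11 + r) (L(G, r) = (√(11 + r) + 65)*(455 + 198) = (65 + √(11 + r))*653 = 42445 + 653*√(11 + r))
-L(-123/(-391) - 374/(-60), A) = -(42445 + 653*√(11 - 1/251)) = -(42445 + 653*√(2760/251)) = -(42445 + 653*(2*√173190/251)) = -(42445 + 1306*√173190/251) = -42445 - 1306*√173190/251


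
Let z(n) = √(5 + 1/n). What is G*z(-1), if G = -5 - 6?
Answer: -22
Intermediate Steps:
G = -11
G*z(-1) = -11*√(5 + 1/(-1)) = -11*√(5 - 1) = -11*√4 = -11*2 = -22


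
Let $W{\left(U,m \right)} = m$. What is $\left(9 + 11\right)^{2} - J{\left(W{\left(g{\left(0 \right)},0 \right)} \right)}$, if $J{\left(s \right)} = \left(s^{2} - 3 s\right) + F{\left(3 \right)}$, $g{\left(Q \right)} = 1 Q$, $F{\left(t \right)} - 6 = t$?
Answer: $391$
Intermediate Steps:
$F{\left(t \right)} = 6 + t$
$g{\left(Q \right)} = Q$
$J{\left(s \right)} = 9 + s^{2} - 3 s$ ($J{\left(s \right)} = \left(s^{2} - 3 s\right) + \left(6 + 3\right) = \left(s^{2} - 3 s\right) + 9 = 9 + s^{2} - 3 s$)
$\left(9 + 11\right)^{2} - J{\left(W{\left(g{\left(0 \right)},0 \right)} \right)} = \left(9 + 11\right)^{2} - \left(9 + 0^{2} - 0\right) = 20^{2} - \left(9 + 0 + 0\right) = 400 - 9 = 391$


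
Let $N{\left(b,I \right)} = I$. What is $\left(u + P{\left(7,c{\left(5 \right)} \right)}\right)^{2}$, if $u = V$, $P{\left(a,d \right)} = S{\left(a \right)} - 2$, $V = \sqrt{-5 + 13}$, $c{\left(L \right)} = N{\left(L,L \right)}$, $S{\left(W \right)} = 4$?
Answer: $12 + 8 \sqrt{2} \approx 23.314$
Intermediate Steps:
$c{\left(L \right)} = L$
$V = 2 \sqrt{2}$ ($V = \sqrt{8} = 2 \sqrt{2} \approx 2.8284$)
$P{\left(a,d \right)} = 2$ ($P{\left(a,d \right)} = 4 - 2 = 2$)
$u = 2 \sqrt{2} \approx 2.8284$
$\left(u + P{\left(7,c{\left(5 \right)} \right)}\right)^{2} = \left(2 \sqrt{2} + 2\right)^{2} = \left(2 + 2 \sqrt{2}\right)^{2}$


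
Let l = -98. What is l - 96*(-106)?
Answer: 10078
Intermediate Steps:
l - 96*(-106) = -98 - 96*(-106) = -98 + 10176 = 10078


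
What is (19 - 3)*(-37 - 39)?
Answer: -1216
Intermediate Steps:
(19 - 3)*(-37 - 39) = 16*(-76) = -1216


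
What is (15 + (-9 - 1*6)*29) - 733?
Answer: -1153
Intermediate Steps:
(15 + (-9 - 1*6)*29) - 733 = (15 + (-9 - 6)*29) - 733 = (15 - 15*29) - 733 = (15 - 435) - 733 = -420 - 733 = -1153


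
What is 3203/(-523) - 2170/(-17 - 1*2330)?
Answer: -6382531/1227481 ≈ -5.1997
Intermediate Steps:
3203/(-523) - 2170/(-17 - 1*2330) = 3203*(-1/523) - 2170/(-17 - 2330) = -3203/523 - 2170/(-2347) = -3203/523 - 2170*(-1/2347) = -3203/523 + 2170/2347 = -6382531/1227481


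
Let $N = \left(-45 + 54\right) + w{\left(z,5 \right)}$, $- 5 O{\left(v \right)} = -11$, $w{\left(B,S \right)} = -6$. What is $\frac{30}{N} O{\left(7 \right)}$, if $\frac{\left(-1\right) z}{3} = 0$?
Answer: $22$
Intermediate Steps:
$z = 0$ ($z = \left(-3\right) 0 = 0$)
$O{\left(v \right)} = \frac{11}{5}$ ($O{\left(v \right)} = \left(- \frac{1}{5}\right) \left(-11\right) = \frac{11}{5}$)
$N = 3$ ($N = \left(-45 + 54\right) - 6 = 9 - 6 = 3$)
$\frac{30}{N} O{\left(7 \right)} = \frac{30}{3} \cdot \frac{11}{5} = 30 \cdot \frac{1}{3} \cdot \frac{11}{5} = 10 \cdot \frac{11}{5} = 22$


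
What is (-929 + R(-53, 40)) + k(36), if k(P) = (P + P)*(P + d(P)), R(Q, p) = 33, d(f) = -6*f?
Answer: -13856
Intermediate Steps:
k(P) = -10*P**2 (k(P) = (P + P)*(P - 6*P) = (2*P)*(-5*P) = -10*P**2)
(-929 + R(-53, 40)) + k(36) = (-929 + 33) - 10*36**2 = -896 - 10*1296 = -896 - 12960 = -13856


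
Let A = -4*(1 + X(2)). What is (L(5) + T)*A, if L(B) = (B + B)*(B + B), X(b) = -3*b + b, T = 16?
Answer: 1392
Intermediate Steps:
X(b) = -2*b
L(B) = 4*B**2 (L(B) = (2*B)*(2*B) = 4*B**2)
A = 12 (A = -4*(1 - 2*2) = -4*(1 - 4) = -4*(-3) = 12)
(L(5) + T)*A = (4*5**2 + 16)*12 = (4*25 + 16)*12 = (100 + 16)*12 = 116*12 = 1392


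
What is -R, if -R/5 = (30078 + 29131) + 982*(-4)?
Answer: 276405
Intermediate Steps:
R = -276405 (R = -5*((30078 + 29131) + 982*(-4)) = -5*(59209 - 3928) = -5*55281 = -276405)
-R = -1*(-276405) = 276405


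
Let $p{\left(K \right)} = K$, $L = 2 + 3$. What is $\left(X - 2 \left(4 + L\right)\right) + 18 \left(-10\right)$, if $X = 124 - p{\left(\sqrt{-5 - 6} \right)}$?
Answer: $-74 - i \sqrt{11} \approx -74.0 - 3.3166 i$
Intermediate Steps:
$L = 5$
$X = 124 - i \sqrt{11}$ ($X = 124 - \sqrt{-5 - 6} = 124 - \sqrt{-11} = 124 - i \sqrt{11} \approx 124.0 - 3.3166 i$)
$\left(X - 2 \left(4 + L\right)\right) + 18 \left(-10\right) = \left(\left(124 - i \sqrt{11}\right) - 2 \left(4 + 5\right)\right) + 18 \left(-10\right) = \left(\left(124 - i \sqrt{11}\right) - 18\right) - 180 = \left(106 - i \sqrt{11}\right) - 180 = -74 - i \sqrt{11}$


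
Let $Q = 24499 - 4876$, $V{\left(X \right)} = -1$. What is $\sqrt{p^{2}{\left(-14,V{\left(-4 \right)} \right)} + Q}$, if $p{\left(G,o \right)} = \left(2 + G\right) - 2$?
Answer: $\sqrt{19819} \approx 140.78$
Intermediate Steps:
$p{\left(G,o \right)} = G$
$Q = 19623$
$\sqrt{p^{2}{\left(-14,V{\left(-4 \right)} \right)} + Q} = \sqrt{\left(-14\right)^{2} + 19623} = \sqrt{196 + 19623} = \sqrt{19819}$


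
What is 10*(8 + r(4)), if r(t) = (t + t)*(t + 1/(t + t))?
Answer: 410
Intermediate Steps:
r(t) = 2*t*(t + 1/(2*t)) (r(t) = (2*t)*(t + 1/(2*t)) = 2*t*(t + 1/(2*t)))
10*(8 + r(4)) = 10*(8 + (1 + 2*4²)) = 10*(8 + (1 + 2*16)) = 10*(8 + (1 + 32)) = 10*(8 + 33) = 10*41 = 410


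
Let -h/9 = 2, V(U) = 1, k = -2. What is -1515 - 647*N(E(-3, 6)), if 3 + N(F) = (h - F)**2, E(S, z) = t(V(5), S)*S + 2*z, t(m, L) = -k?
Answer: -372246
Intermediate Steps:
h = -18 (h = -9*2 = -18)
t(m, L) = 2 (t(m, L) = -1*(-2) = 2)
E(S, z) = 2*S + 2*z
N(F) = -3 + (-18 - F)**2
-1515 - 647*N(E(-3, 6)) = -1515 - 647*(-3 + (18 + (2*(-3) + 2*6))**2) = -1515 - 647*(-3 + (18 + (-6 + 12))**2) = -1515 - 647*(-3 + (18 + 6)**2) = -1515 - 647*(-3 + 24**2) = -1515 - 647*(-3 + 576) = -1515 - 647*573 = -1515 - 370731 = -372246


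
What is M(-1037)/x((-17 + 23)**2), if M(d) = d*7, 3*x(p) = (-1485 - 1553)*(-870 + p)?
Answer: -1037/120652 ≈ -0.0085950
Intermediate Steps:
x(p) = 881020 - 3038*p/3 (x(p) = ((-1485 - 1553)*(-870 + p))/3 = (-3038*(-870 + p))/3 = (2643060 - 3038*p)/3 = 881020 - 3038*p/3)
M(d) = 7*d
M(-1037)/x((-17 + 23)**2) = (7*(-1037))/(881020 - 3038*(-17 + 23)**2/3) = -7259/(881020 - 3038/3*6**2) = -7259/(881020 - 3038/3*36) = -7259/(881020 - 36456) = -7259/844564 = -7259*1/844564 = -1037/120652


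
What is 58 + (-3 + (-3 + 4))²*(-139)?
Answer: -498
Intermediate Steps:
58 + (-3 + (-3 + 4))²*(-139) = 58 + (-3 + 1)²*(-139) = 58 + (-2)²*(-139) = 58 + 4*(-139) = 58 - 556 = -498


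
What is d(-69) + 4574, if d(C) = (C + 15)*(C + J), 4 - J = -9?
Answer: 7598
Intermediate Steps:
J = 13 (J = 4 - 1*(-9) = 4 + 9 = 13)
d(C) = (13 + C)*(15 + C) (d(C) = (C + 15)*(C + 13) = (15 + C)*(13 + C) = (13 + C)*(15 + C))
d(-69) + 4574 = (195 + (-69)² + 28*(-69)) + 4574 = (195 + 4761 - 1932) + 4574 = 3024 + 4574 = 7598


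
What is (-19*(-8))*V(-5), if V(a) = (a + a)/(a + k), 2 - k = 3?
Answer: 760/3 ≈ 253.33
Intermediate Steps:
k = -1 (k = 2 - 1*3 = 2 - 3 = -1)
V(a) = 2*a/(-1 + a) (V(a) = (a + a)/(a - 1) = (2*a)/(-1 + a) = 2*a/(-1 + a))
(-19*(-8))*V(-5) = (-19*(-8))*(2*(-5)/(-1 - 5)) = 152*(2*(-5)/(-6)) = 152*(2*(-5)*(-⅙)) = 152*(5/3) = 760/3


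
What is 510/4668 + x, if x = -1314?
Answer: -1022207/778 ≈ -1313.9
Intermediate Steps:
510/4668 + x = 510/4668 - 1314 = 510*(1/4668) - 1314 = 85/778 - 1314 = -1022207/778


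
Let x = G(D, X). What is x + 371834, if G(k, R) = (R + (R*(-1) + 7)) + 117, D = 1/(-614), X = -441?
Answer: 371958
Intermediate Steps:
D = -1/614 ≈ -0.0016287
G(k, R) = 124 (G(k, R) = (R + (-R + 7)) + 117 = (R + (7 - R)) + 117 = 7 + 117 = 124)
x = 124
x + 371834 = 124 + 371834 = 371958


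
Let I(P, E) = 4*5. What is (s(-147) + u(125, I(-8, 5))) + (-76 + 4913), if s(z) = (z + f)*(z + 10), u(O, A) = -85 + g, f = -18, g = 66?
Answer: 27423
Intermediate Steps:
I(P, E) = 20
u(O, A) = -19 (u(O, A) = -85 + 66 = -19)
s(z) = (-18 + z)*(10 + z) (s(z) = (z - 18)*(z + 10) = (-18 + z)*(10 + z))
(s(-147) + u(125, I(-8, 5))) + (-76 + 4913) = ((-180 + (-147)**2 - 8*(-147)) - 19) + (-76 + 4913) = ((-180 + 21609 + 1176) - 19) + 4837 = (22605 - 19) + 4837 = 22586 + 4837 = 27423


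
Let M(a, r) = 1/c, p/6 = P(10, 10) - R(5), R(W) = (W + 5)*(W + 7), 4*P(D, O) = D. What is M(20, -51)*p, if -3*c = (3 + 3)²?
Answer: 235/4 ≈ 58.750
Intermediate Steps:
P(D, O) = D/4
R(W) = (5 + W)*(7 + W)
p = -705 (p = 6*((¼)*10 - (35 + 5² + 12*5)) = 6*(5/2 - (35 + 25 + 60)) = 6*(5/2 - 1*120) = 6*(5/2 - 120) = 6*(-235/2) = -705)
c = -12 (c = -(3 + 3)²/3 = -⅓*6² = -⅓*36 = -12)
M(a, r) = -1/12 (M(a, r) = 1/(-12) = -1/12)
M(20, -51)*p = -1/12*(-705) = 235/4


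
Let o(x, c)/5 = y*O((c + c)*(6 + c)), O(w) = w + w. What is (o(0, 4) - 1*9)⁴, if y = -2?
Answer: 6702304832161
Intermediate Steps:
O(w) = 2*w
o(x, c) = -40*c*(6 + c) (o(x, c) = 5*(-4*(c + c)*(6 + c)) = 5*(-4*(2*c)*(6 + c)) = 5*(-4*2*c*(6 + c)) = 5*(-8*c*(6 + c)) = -40*c*(6 + c))
(o(0, 4) - 1*9)⁴ = (-40*4*(6 + 4) - 1*9)⁴ = (-40*4*10 - 9)⁴ = (-1600 - 9)⁴ = (-1609)⁴ = 6702304832161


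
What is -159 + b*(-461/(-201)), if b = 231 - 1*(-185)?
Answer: 159817/201 ≈ 795.11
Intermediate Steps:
b = 416 (b = 231 + 185 = 416)
-159 + b*(-461/(-201)) = -159 + 416*(-461/(-201)) = -159 + 416*(-461*(-1/201)) = -159 + 416*(461/201) = -159 + 191776/201 = 159817/201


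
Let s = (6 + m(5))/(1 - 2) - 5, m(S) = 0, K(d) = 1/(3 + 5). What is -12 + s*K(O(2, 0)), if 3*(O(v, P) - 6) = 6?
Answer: -107/8 ≈ -13.375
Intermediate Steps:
O(v, P) = 8 (O(v, P) = 6 + (⅓)*6 = 6 + 2 = 8)
K(d) = ⅛ (K(d) = 1/8 = ⅛)
s = -11 (s = (6 + 0)/(1 - 2) - 5 = 6/(-1) - 5 = 6*(-1) - 5 = -6 - 5 = -11)
-12 + s*K(O(2, 0)) = -12 - 11*⅛ = -12 - 11/8 = -107/8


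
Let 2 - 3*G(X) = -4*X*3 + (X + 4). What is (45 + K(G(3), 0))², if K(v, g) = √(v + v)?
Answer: (135 + √186)²/9 ≈ 2454.8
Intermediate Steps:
G(X) = -⅔ + 11*X/3 (G(X) = ⅔ - (-4*X*3 + (X + 4))/3 = ⅔ - (-12*X + (4 + X))/3 = ⅔ - (4 - 11*X)/3 = ⅔ + (-4/3 + 11*X/3) = -⅔ + 11*X/3)
K(v, g) = √2*√v (K(v, g) = √(2*v) = √2*√v)
(45 + K(G(3), 0))² = (45 + √2*√(-⅔ + (11/3)*3))² = (45 + √2*√(-⅔ + 11))² = (45 + √2*√(31/3))² = (45 + √2*(√93/3))² = (45 + √186/3)²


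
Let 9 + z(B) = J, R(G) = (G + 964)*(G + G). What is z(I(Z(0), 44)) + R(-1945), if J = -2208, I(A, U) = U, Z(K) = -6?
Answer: 3813873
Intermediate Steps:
R(G) = 2*G*(964 + G) (R(G) = (964 + G)*(2*G) = 2*G*(964 + G))
z(B) = -2217 (z(B) = -9 - 2208 = -2217)
z(I(Z(0), 44)) + R(-1945) = -2217 + 2*(-1945)*(964 - 1945) = -2217 + 2*(-1945)*(-981) = -2217 + 3816090 = 3813873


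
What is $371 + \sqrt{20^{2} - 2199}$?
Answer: $371 + i \sqrt{1799} \approx 371.0 + 42.415 i$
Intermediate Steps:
$371 + \sqrt{20^{2} - 2199} = 371 + \sqrt{400 - 2199} = 371 + \sqrt{-1799} = 371 + i \sqrt{1799}$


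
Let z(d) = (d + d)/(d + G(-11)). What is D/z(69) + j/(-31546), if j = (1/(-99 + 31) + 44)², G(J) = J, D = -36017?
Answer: -152359457526661/10064940576 ≈ -15138.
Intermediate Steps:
z(d) = 2*d/(-11 + d) (z(d) = (d + d)/(d - 11) = (2*d)/(-11 + d) = 2*d/(-11 + d))
j = 8946081/4624 (j = (1/(-68) + 44)² = (-1/68 + 44)² = (2991/68)² = 8946081/4624 ≈ 1934.7)
D/z(69) + j/(-31546) = -36017/(2*69/(-11 + 69)) + (8946081/4624)/(-31546) = -36017/(2*69/58) + (8946081/4624)*(-1/31546) = -36017/(2*69*(1/58)) - 8946081/145868704 = -36017/69/29 - 8946081/145868704 = -36017*29/69 - 8946081/145868704 = -1044493/69 - 8946081/145868704 = -152359457526661/10064940576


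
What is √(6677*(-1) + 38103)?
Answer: √31426 ≈ 177.27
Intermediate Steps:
√(6677*(-1) + 38103) = √(-6677 + 38103) = √31426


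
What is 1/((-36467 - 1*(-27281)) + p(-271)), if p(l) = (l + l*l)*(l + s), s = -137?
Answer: -1/29862546 ≈ -3.3487e-8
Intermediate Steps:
p(l) = (-137 + l)*(l + l²) (p(l) = (l + l*l)*(l - 137) = (l + l²)*(-137 + l) = (-137 + l)*(l + l²))
1/((-36467 - 1*(-27281)) + p(-271)) = 1/((-36467 - 1*(-27281)) - 271*(-137 + (-271)² - 136*(-271))) = 1/((-36467 + 27281) - 271*(-137 + 73441 + 36856)) = 1/(-9186 - 271*110160) = 1/(-9186 - 29853360) = 1/(-29862546) = -1/29862546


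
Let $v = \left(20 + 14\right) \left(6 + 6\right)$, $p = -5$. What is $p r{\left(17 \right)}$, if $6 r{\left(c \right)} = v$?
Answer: $-340$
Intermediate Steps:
$v = 408$ ($v = 34 \cdot 12 = 408$)
$r{\left(c \right)} = 68$ ($r{\left(c \right)} = \frac{1}{6} \cdot 408 = 68$)
$p r{\left(17 \right)} = \left(-5\right) 68 = -340$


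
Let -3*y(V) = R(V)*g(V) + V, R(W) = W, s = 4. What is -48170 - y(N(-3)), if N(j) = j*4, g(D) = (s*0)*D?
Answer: -48174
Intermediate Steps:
g(D) = 0 (g(D) = (4*0)*D = 0*D = 0)
N(j) = 4*j
y(V) = -V/3 (y(V) = -(V*0 + V)/3 = -(0 + V)/3 = -V/3)
-48170 - y(N(-3)) = -48170 - (-1)*4*(-3)/3 = -48170 - (-1)*(-12)/3 = -48170 - 1*4 = -48170 - 4 = -48174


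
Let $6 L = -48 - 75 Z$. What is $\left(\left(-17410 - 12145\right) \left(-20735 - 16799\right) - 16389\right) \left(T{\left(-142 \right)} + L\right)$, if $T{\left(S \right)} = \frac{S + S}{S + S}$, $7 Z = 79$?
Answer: $- \frac{2299580933613}{14} \approx -1.6426 \cdot 10^{11}$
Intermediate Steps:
$Z = \frac{79}{7}$ ($Z = \frac{1}{7} \cdot 79 = \frac{79}{7} \approx 11.286$)
$T{\left(S \right)} = 1$ ($T{\left(S \right)} = \frac{2 S}{2 S} = 2 S \frac{1}{2 S} = 1$)
$L = - \frac{2087}{14}$ ($L = \frac{-48 - \frac{5925}{7}}{6} = \frac{1}{6} \left(- \frac{6261}{7}\right) = - \frac{2087}{14} \approx -149.07$)
$\left(\left(-17410 - 12145\right) \left(-20735 - 16799\right) - 16389\right) \left(T{\left(-142 \right)} + L\right) = \left(\left(-17410 - 12145\right) \left(-20735 - 16799\right) - 16389\right) \left(1 - \frac{2087}{14}\right) = \left(\left(-29555\right) \left(-37534\right) - 16389\right) \left(- \frac{2073}{14}\right) = \left(1109317370 - 16389\right) \left(- \frac{2073}{14}\right) = 1109300981 \left(- \frac{2073}{14}\right) = - \frac{2299580933613}{14}$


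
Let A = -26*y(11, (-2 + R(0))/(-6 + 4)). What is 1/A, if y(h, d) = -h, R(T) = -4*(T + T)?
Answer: 1/286 ≈ 0.0034965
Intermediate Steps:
R(T) = -8*T
A = 286 (A = -(-26)*11 = -26*(-11) = 286)
1/A = 1/286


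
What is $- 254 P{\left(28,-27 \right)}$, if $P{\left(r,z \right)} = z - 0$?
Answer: $6858$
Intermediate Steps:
$P{\left(r,z \right)} = z$ ($P{\left(r,z \right)} = z + 0 = z$)
$- 254 P{\left(28,-27 \right)} = \left(-254\right) \left(-27\right) = 6858$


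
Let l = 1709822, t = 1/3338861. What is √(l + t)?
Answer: √19061083306507885723/3338861 ≈ 1307.6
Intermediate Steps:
t = 1/3338861 ≈ 2.9950e-7
√(l + t) = √(1709822 + 1/3338861) = √(5708857992743/3338861) = √19061083306507885723/3338861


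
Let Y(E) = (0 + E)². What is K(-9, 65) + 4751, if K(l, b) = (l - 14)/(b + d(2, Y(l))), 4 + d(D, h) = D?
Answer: 299290/63 ≈ 4750.6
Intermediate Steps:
Y(E) = E²
d(D, h) = -4 + D
K(l, b) = (-14 + l)/(-2 + b) (K(l, b) = (l - 14)/(b + (-4 + 2)) = (-14 + l)/(b - 2) = (-14 + l)/(-2 + b))
K(-9, 65) + 4751 = (-14 - 9)/(-2 + 65) + 4751 = -23/63 + 4751 = 299290/63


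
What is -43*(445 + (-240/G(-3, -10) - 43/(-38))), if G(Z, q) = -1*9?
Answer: -2317657/114 ≈ -20330.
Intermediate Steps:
G(Z, q) = -9
-43*(445 + (-240/G(-3, -10) - 43/(-38))) = -43*(445 + (-240/(-9) - 43/(-38))) = -43*(445 + (-240*(-⅑) - 43*(-1/38))) = -43*(445 + (80/3 + 43/38)) = -43*(445 + 3169/114) = -43*53899/114 = -2317657/114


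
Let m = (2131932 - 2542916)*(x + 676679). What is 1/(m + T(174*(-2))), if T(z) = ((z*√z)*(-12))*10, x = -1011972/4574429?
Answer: -727430099234728895477423/202301330318675073263895726280330952 - 27307647882233505*I*√87/25287666289834384157986965785041369 ≈ -3.5958e-12 - 1.0072e-17*I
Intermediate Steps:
x = -1011972/4574429 (x = -1011972*1/4574429 = -1011972/4574429 ≈ -0.22122)
T(z) = -120*z^(3/2) (T(z) = (z^(3/2)*(-12))*10 = -12*z^(3/2)*10 = -120*z^(3/2))
m = -1272167694345639896/4574429 (m = (2131932 - 2542916)*(-1011972/4574429 + 676679) = -410984*3095419029319/4574429 = -1272167694345639896/4574429 ≈ -2.7810e+11)
1/(m + T(174*(-2))) = 1/(-1272167694345639896/4574429 - 120*(-696*I*√87)) = 1/(-1272167694345639896/4574429 - (-83520)*I*√87) = 1/(-1272167694345639896/4574429 + 83520*I*√87)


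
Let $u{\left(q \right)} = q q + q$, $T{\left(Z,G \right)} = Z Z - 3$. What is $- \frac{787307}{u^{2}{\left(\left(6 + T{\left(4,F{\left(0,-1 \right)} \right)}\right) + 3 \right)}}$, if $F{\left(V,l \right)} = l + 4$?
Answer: $- \frac{787307}{256036} \approx -3.075$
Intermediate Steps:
$F{\left(V,l \right)} = 4 + l$
$T{\left(Z,G \right)} = -3 + Z^{2}$ ($T{\left(Z,G \right)} = Z^{2} - 3 = -3 + Z^{2}$)
$u{\left(q \right)} = q + q^{2}$ ($u{\left(q \right)} = q^{2} + q = q + q^{2}$)
$- \frac{787307}{u^{2}{\left(\left(6 + T{\left(4,F{\left(0,-1 \right)} \right)}\right) + 3 \right)}} = - \frac{787307}{\left(\left(\left(6 - \left(3 - 4^{2}\right)\right) + 3\right) \left(1 + \left(\left(6 - \left(3 - 4^{2}\right)\right) + 3\right)\right)\right)^{2}} = - \frac{787307}{\left(\left(\left(6 + \left(-3 + 16\right)\right) + 3\right) \left(1 + \left(\left(6 + \left(-3 + 16\right)\right) + 3\right)\right)\right)^{2}} = - \frac{787307}{\left(\left(\left(6 + 13\right) + 3\right) \left(1 + \left(\left(6 + 13\right) + 3\right)\right)\right)^{2}} = - \frac{787307}{\left(\left(19 + 3\right) \left(1 + \left(19 + 3\right)\right)\right)^{2}} = - \frac{787307}{\left(22 \left(1 + 22\right)\right)^{2}} = - \frac{787307}{\left(22 \cdot 23\right)^{2}} = - \frac{787307}{506^{2}} = - \frac{787307}{256036}$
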